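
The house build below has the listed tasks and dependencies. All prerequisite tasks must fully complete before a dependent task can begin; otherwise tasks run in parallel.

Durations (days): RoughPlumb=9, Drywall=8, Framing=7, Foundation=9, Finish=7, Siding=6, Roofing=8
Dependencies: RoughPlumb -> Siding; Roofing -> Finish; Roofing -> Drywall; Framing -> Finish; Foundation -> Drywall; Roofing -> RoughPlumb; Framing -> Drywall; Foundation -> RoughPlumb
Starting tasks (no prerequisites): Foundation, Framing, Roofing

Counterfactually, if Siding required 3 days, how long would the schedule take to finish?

Actual critical path: Foundation→RoughPlumb→Siding = 9+9+6 = 24 ⇒ 24 days.
Siding lies on that path, so at 3 days the path becomes 21 days.
That remains the longest chain; total 21 days.

21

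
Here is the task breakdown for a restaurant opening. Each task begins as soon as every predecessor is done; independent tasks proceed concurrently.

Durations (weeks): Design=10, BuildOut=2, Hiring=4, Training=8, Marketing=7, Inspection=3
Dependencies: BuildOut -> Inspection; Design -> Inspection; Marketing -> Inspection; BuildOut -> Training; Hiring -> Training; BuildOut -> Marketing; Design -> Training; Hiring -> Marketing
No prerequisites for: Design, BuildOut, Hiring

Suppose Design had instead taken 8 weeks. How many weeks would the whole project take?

16

Critical path before the change: Design→Training = 10+8 = 18 giving 18 weeks.
Design is on the critical path; changing it to 8 makes that path 16 weeks.
The critical path is still Design→Training; finish is now 16 weeks.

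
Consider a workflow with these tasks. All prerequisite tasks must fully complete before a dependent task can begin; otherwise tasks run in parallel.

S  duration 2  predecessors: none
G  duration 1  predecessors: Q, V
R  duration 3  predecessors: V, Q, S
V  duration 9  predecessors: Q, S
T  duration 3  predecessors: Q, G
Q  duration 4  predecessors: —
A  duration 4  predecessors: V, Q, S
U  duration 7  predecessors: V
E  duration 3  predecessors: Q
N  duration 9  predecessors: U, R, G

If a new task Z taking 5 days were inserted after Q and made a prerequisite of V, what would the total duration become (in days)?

34

Originally the job takes 29 days.
With Z inserted, V now waits for max(Q, S, Z).
New critical path: Q→Z→V→U→N = 4+5+9+7+9 = 34 ⇒ 34 days.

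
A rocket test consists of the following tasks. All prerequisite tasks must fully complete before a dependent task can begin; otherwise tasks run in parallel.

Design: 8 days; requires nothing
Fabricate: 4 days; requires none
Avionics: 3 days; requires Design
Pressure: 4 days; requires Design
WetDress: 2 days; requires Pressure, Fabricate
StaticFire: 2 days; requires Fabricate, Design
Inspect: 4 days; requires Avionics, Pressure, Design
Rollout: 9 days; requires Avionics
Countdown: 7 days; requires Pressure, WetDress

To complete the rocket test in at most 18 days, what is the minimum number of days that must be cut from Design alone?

Current finish: 21 days; target: 18.
Design is on every critical path, so each day cut from Design cuts the finish by one (this holds down to a finish of 14).
Need 21 − 18 = 3 days off Design → Design becomes 5 days, finish becomes 18.

3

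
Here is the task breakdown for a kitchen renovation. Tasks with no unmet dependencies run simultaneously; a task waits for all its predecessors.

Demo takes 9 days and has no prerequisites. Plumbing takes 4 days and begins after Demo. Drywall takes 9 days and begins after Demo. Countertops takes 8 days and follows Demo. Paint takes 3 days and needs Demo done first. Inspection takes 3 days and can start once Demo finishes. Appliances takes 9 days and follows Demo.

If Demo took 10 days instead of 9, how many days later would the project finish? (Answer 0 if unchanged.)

1

Baseline: Demo→Drywall = 9+9 = 18 → 18 days.
Since Demo is critical, the +1 change carries straight to that chain (now 19 days).
That remains the longest chain; total 19 days.
Change in finish: 19 − 18 = +1 days.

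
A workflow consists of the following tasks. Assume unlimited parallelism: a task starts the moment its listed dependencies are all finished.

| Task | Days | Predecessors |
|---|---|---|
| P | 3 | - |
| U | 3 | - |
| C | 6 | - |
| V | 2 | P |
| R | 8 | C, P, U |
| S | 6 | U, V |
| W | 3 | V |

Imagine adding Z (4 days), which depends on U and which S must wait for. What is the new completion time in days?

Originally the schedule takes 14 days.
With Z inserted, S now waits for max(U, V, Z).
New critical path: C→R = 6+8 = 14 ⇒ 14 days.

14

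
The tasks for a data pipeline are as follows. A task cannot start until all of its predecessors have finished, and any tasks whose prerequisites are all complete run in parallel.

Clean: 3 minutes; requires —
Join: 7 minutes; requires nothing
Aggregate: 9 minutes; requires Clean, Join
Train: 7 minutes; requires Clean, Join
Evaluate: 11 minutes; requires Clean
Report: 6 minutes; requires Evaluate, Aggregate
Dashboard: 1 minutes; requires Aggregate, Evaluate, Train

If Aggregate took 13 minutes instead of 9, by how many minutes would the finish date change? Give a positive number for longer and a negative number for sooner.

4

As given, the longest chain is Join→Aggregate→Report = 7+9+6 = 22, so the finish is 22 minutes.
Since Aggregate is critical, the +4 change carries straight to that chain (now 26 minutes).
That remains the longest chain; total 26 minutes.
Change in finish: 26 − 22 = +4 minutes.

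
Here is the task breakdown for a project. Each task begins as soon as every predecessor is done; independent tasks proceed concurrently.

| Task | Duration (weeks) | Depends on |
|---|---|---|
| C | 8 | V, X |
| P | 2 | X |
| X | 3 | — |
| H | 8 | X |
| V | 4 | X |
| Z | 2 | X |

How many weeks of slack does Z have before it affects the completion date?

10

Critical path: X→V→C = 3+4+8 = 15, so the finish is 15 weeks.
Z finishes as early as 5 and must finish by 15.
Float = 15 − 5 = 10.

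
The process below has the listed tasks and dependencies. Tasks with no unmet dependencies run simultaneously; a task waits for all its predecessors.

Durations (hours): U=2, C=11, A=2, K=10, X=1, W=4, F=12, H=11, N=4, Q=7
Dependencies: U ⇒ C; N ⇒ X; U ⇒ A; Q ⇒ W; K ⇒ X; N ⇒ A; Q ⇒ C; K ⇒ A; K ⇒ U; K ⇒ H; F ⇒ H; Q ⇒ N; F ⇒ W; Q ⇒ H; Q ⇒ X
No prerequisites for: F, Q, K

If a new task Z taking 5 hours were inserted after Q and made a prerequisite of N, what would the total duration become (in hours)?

23

Originally the schedule takes 23 hours.
With Z inserted, N now waits for max(Q, Z).
New critical path: F→H = 12+11 = 23 ⇒ 23 hours.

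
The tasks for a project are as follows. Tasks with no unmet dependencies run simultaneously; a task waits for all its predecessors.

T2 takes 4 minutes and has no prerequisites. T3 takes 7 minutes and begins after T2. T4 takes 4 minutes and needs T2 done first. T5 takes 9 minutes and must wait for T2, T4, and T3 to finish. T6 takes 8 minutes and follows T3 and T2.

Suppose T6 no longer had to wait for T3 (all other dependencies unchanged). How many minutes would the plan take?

20

Original critical path: T2→T3→T5 = 4+7+9 = 20 ⇒ 20 minutes.
Without T3→T6, T6's earliest start moves from 11 to 4.
The longest chain is now T2→T3→T5 = 4+7+9 = 20, so the plan takes 20 minutes.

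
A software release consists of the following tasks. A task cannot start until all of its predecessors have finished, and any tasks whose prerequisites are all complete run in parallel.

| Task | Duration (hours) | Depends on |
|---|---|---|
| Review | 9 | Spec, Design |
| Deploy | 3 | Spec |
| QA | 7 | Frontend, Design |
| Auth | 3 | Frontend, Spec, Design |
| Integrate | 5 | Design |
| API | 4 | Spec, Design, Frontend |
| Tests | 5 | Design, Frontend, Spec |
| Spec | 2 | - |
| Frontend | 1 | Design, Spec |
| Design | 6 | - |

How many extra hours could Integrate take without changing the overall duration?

Design→Review = 6+9 = 15 sets the makespan at 15 hours.
Longest path through Integrate: 11 hours (earliest finish 11, latest finish 15).
Float = 15 − 11 = 4.

4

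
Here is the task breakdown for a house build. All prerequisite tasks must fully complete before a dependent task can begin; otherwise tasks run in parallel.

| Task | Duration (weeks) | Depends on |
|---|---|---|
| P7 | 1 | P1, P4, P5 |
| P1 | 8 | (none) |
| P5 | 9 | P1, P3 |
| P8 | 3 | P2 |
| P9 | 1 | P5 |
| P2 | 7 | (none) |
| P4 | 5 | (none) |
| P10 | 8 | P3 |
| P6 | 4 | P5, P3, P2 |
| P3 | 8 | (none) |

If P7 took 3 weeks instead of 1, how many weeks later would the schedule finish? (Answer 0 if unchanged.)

0

The binding path is P1→P5→P6 = 8+9+4 = 21; finish at 21 weeks.
P7 is off the critical path — its longest chain is 18 weeks, giving 3 of slack.
No other chain overtakes it, so the finish is 21 weeks.
Change in finish: 21 − 21 = +0 weeks.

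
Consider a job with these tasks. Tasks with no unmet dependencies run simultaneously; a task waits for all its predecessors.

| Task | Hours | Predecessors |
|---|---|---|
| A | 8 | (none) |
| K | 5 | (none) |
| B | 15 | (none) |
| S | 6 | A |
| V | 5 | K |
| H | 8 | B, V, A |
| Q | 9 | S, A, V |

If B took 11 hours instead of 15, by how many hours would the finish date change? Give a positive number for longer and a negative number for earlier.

0

As given, the longest chain is B→H = 15+8 = 23, so the finish is 23 hours.
Since B is critical, the -4 change carries straight to that chain (now 19 hours).
New critical path: A→S→Q = 8+6+9 = 23 ⇒ 23 hours.
Change in finish: 23 − 23 = +0 hours.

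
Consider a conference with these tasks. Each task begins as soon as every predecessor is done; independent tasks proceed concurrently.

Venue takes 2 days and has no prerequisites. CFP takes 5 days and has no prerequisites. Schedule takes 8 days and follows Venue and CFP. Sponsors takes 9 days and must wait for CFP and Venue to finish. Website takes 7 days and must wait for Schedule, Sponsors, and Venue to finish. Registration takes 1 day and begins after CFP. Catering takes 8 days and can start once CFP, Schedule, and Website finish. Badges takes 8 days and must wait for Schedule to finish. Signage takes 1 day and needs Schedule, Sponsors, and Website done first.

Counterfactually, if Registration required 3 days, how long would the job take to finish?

The binding path is CFP→Sponsors→Website→Catering = 5+9+7+8 = 29; finish at 29 days.
Registration is off the critical path — its longest chain is 6 days, giving 23 of slack.
The critical path is still CFP→Sponsors→Website→Catering; finish is now 29 days.

29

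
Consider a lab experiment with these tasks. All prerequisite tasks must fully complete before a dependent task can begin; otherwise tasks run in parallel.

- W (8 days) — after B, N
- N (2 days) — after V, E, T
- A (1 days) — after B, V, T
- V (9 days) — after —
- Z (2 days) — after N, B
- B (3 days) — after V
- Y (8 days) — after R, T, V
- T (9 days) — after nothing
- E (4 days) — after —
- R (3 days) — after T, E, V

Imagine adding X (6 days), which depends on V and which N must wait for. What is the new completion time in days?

Originally the project takes 20 days.
With X inserted, N now waits for max(V, E, T, X).
New critical path: V→X→N→W = 9+6+2+8 = 25 ⇒ 25 days.

25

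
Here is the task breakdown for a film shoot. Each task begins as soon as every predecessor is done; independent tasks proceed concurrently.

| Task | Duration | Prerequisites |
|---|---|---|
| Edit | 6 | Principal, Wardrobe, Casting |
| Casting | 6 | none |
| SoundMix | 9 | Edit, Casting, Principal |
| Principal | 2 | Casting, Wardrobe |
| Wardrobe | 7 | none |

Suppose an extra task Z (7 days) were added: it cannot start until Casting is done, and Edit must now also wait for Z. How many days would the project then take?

28

Originally the project takes 24 days.
With Z inserted, Edit now waits for max(Principal, Wardrobe, Casting, Z).
New critical path: Casting→Z→Edit→SoundMix = 6+7+6+9 = 28 ⇒ 28 days.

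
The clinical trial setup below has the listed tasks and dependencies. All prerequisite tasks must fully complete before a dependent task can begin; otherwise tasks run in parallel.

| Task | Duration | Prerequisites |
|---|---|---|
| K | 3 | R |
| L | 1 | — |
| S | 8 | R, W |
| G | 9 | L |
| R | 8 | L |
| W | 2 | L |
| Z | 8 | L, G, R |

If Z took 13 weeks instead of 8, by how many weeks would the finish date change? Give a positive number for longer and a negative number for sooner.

Baseline: L→G→Z = 1+9+8 = 18 → 18 weeks.
Z lies on that path, so at 13 weeks the path becomes 23 weeks.
No other chain overtakes it, so the finish is 23 weeks.
Change in finish: 23 − 18 = +5 weeks.

5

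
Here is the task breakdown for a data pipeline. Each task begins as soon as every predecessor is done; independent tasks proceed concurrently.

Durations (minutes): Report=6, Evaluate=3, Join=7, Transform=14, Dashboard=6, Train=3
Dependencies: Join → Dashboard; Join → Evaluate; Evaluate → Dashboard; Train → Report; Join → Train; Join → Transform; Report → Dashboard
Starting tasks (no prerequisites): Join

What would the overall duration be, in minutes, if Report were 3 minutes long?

Actual critical path: Join→Train→Report→Dashboard = 7+3+6+6 = 22 ⇒ 22 minutes.
Report lies on that path, so at 3 minutes the path becomes 19 minutes.
The binding chain switches to Join→Transform = 7+14 = 21; finish 21 minutes.

21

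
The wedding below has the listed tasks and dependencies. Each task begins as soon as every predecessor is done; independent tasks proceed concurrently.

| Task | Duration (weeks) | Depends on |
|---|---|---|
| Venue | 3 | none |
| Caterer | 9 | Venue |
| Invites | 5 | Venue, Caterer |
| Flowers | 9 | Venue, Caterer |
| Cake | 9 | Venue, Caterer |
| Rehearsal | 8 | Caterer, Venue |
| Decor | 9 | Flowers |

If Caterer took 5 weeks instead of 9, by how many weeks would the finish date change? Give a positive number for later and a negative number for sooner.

-4

Actual critical path: Venue→Caterer→Flowers→Decor = 3+9+9+9 = 30 ⇒ 30 weeks.
Since Caterer is critical, the -4 change carries straight to that chain (now 26 weeks).
The critical path is still Venue→Caterer→Flowers→Decor; finish is now 26 weeks.
Change in finish: 26 − 30 = -4 weeks.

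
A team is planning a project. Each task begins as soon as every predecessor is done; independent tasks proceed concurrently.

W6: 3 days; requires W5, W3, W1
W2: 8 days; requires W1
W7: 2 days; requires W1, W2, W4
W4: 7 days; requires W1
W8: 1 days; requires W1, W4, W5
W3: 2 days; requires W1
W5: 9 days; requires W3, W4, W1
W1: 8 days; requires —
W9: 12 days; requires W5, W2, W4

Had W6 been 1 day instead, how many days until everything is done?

36

Critical path before the change: W1→W4→W5→W9 = 8+7+9+12 = 36 giving 36 days.
The longest path through W6 is only 27 days, so W6 has float 9.
That remains the longest chain; total 36 days.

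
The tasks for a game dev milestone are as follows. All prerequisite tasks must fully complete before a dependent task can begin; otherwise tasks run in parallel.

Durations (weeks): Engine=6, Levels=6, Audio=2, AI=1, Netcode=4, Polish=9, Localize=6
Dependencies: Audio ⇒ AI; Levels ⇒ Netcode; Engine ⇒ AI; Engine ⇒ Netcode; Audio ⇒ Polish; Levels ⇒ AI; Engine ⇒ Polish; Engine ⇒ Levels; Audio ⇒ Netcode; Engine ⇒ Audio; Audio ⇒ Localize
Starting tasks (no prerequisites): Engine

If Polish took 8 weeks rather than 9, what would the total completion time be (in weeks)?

Critical path before the change: Engine→Audio→Polish = 6+2+9 = 17 giving 17 weeks.
Polish lies on that path, so at 8 weeks the path becomes 16 weeks.
New critical path: Engine→Levels→Netcode = 6+6+4 = 16 ⇒ 16 weeks.

16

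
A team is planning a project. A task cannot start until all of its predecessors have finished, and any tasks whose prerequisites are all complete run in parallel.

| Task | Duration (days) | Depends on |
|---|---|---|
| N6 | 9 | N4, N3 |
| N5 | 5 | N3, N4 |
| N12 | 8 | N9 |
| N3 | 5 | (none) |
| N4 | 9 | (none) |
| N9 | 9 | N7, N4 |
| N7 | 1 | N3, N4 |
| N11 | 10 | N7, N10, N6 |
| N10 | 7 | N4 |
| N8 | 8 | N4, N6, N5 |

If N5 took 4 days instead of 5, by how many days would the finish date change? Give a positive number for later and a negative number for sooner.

0

As given, the longest chain is N4→N6→N11 = 9+9+10 = 28, so the finish is 28 days.
The longest path through N5 is only 22 days, so N5 has float 6.
That remains the longest chain; total 28 days.
Change in finish: 28 − 28 = +0 days.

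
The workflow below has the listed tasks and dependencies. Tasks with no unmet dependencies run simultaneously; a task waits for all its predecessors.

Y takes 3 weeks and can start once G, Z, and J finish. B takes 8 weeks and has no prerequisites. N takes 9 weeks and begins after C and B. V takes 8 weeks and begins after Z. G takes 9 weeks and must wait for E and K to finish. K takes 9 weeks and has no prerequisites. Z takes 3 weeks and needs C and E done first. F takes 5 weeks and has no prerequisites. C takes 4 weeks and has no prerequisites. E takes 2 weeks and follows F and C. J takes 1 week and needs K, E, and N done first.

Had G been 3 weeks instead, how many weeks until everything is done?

21

As given, the longest chain is K→G→Y = 9+9+3 = 21, so the finish is 21 weeks.
G is on the critical path; changing it to 3 makes that path 15 weeks.
The binding chain switches to B→N→J→Y = 8+9+1+3 = 21; finish 21 weeks.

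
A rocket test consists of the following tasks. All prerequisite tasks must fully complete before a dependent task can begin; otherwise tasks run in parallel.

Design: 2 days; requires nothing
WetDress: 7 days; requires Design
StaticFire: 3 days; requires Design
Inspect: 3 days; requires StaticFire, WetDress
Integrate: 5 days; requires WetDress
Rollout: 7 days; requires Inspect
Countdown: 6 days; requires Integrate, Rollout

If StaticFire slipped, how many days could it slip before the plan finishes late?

Design→WetDress→Inspect→Rollout→Countdown = 2+7+3+7+6 = 25 sets the makespan at 25 days.
The longest chain containing StaticFire totals 21 days.
Slack of StaticFire = 6 − 2 = 4 days.

4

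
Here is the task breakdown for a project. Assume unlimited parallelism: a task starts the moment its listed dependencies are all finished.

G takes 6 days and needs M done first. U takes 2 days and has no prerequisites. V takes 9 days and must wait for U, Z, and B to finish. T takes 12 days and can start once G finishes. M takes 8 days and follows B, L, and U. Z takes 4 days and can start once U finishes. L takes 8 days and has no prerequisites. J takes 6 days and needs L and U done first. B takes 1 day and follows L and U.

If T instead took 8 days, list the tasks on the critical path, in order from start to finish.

The binding path is L→B→M→G→T = 8+1+8+6+12 = 35; finish at 35 days.
Since T is critical, the -4 change carries straight to that chain (now 31 days).
The critical path is still L→B→M→G→T; finish is now 31 days.

L, B, M, G, T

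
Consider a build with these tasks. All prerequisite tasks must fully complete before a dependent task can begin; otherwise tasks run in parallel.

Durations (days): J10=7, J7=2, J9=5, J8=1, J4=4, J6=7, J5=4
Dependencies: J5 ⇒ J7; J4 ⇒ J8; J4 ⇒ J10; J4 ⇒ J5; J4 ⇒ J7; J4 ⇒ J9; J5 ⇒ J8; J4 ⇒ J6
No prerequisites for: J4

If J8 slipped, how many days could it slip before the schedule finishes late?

J4→J6 = 4+7 = 11 sets the makespan at 11 days.
J8 finishes as early as 9 and must finish by 11.
So J8 can slip 11 − 9 = 2 days.

2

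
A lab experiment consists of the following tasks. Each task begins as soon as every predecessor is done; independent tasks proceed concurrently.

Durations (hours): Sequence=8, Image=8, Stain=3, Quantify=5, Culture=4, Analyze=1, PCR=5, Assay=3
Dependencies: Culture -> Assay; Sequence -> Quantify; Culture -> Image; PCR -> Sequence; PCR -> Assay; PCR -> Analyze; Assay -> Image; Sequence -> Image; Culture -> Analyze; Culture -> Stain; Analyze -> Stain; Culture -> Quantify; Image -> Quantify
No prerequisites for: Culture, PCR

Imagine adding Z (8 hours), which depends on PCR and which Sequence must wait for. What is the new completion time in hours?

34

Originally the schedule takes 26 hours.
With Z inserted, Sequence now waits for max(PCR, Z).
New critical path: PCR→Z→Sequence→Image→Quantify = 5+8+8+8+5 = 34 ⇒ 34 hours.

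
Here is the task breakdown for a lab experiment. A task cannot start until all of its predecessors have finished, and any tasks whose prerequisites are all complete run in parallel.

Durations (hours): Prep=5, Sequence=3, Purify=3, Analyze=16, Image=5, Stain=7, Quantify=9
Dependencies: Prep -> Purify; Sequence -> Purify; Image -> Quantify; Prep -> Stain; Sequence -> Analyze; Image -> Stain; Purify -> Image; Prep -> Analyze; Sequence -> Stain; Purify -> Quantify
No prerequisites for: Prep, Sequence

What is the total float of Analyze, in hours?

1

The longest chain is Prep→Purify→Image→Quantify = 5+3+5+9 = 22; overall finish 22 hours.
Analyze finishes as early as 21 and must finish by 22.
Slack of Analyze = 6 − 5 = 1 hour.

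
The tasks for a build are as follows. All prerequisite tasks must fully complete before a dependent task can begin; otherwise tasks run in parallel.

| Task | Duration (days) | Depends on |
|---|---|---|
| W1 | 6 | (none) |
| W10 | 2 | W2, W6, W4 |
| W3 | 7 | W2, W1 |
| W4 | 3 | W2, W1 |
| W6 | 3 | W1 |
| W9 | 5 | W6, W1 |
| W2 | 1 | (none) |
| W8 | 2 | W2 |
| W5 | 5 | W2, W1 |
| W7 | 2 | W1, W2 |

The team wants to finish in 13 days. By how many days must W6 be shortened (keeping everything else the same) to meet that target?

Current finish: 14 days; target: 13.
W6 is on every critical path, so each day cut from W6 cuts the finish by one (this holds down to a finish of 13).
Need 14 − 13 = 1 day off W6 → W6 becomes 2 days, finish becomes 13.

1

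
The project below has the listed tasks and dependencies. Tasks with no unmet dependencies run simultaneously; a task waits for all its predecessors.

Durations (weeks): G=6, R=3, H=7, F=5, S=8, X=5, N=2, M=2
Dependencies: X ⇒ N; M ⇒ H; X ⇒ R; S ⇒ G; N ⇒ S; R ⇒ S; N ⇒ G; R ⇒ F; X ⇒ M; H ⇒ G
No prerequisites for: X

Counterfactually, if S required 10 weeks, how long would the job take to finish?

As given, the longest chain is X→R→S→G = 5+3+8+6 = 22, so the finish is 22 weeks.
S lies on that path, so at 10 weeks the path becomes 24 weeks.
No other chain overtakes it, so the finish is 24 weeks.

24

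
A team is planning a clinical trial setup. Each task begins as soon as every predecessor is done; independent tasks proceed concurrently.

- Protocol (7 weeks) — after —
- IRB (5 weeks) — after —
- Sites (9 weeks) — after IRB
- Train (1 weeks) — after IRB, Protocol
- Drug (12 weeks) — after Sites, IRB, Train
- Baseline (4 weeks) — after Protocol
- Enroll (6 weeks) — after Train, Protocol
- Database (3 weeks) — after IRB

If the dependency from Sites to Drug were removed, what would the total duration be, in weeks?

With the dependency in place, IRB→Sites→Drug = 5+9+12 = 26 sets the finish at 26 weeks.
Without Sites→Drug, Drug's earliest start moves from 14 to 8.
New critical path: Protocol→Train→Drug = 7+1+12 = 20 ⇒ 20 weeks.

20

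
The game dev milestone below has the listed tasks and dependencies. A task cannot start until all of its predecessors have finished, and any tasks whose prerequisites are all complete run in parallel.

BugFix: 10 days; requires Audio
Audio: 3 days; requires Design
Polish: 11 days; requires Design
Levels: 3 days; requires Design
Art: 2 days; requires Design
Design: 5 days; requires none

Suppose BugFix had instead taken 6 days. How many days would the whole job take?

16

Actual critical path: Design→Audio→BugFix = 5+3+10 = 18 ⇒ 18 days.
BugFix lies on that path, so at 6 days the path becomes 14 days.
The binding chain switches to Design→Polish = 5+11 = 16; finish 16 days.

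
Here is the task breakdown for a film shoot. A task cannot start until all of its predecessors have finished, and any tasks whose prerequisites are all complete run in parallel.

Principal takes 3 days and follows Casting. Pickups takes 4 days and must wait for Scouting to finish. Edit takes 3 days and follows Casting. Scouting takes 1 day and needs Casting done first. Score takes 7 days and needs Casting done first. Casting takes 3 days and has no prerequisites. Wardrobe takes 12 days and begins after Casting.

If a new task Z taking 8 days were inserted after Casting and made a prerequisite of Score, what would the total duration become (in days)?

18

Originally the schedule takes 15 days.
With Z inserted, Score now waits for max(Casting, Z).
New critical path: Casting→Z→Score = 3+8+7 = 18 ⇒ 18 days.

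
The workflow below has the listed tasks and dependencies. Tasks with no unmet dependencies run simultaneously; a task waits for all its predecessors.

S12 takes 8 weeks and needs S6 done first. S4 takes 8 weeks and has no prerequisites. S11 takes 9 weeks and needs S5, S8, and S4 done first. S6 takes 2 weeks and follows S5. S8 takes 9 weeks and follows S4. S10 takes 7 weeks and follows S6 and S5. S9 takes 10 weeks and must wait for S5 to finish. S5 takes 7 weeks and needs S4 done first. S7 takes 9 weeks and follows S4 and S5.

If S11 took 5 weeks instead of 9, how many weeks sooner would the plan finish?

Actual critical path: S4→S8→S11 = 8+9+9 = 26 ⇒ 26 weeks.
Since S11 is critical, the -4 change carries straight to that chain (now 22 weeks).
New critical path: S4→S5→S6→S12 = 8+7+2+8 = 25 ⇒ 25 weeks.
Change in finish: 25 − 26 = -1 weeks.

1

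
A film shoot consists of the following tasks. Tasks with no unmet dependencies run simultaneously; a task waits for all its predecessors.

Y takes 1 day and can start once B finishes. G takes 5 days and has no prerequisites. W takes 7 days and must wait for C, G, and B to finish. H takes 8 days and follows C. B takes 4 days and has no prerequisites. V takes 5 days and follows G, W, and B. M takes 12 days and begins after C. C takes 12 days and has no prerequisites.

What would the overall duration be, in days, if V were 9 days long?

28

Actual critical path: C→W→V = 12+7+5 = 24 ⇒ 24 days.
Since V is critical, the +4 change carries straight to that chain (now 28 days).
The critical path is still C→W→V; finish is now 28 days.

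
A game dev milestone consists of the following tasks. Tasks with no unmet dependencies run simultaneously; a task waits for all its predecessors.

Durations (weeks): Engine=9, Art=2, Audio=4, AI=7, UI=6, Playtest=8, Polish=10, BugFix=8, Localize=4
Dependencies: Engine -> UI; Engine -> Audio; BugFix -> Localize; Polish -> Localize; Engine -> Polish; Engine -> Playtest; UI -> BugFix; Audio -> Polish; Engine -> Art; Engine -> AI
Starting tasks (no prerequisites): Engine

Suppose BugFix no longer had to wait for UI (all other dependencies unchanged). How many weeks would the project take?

27

Before: longest chain Engine→Audio→Polish→Localize = 9+4+10+4 = 27, finish 27.
Without UI→BugFix, BugFix's earliest start moves from 15 to 0.
The longest chain is now Engine→Audio→Polish→Localize = 9+4+10+4 = 27, so the project takes 27 weeks.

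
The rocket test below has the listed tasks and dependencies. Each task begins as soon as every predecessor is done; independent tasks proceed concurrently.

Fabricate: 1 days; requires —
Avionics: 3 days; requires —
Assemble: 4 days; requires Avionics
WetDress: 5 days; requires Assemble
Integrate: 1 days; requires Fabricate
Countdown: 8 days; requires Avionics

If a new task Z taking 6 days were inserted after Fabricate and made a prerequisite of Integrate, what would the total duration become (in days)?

Originally the project takes 12 days.
With Z inserted, Integrate now waits for max(Fabricate, Z).
New critical path: Avionics→Assemble→WetDress = 3+4+5 = 12 ⇒ 12 days.

12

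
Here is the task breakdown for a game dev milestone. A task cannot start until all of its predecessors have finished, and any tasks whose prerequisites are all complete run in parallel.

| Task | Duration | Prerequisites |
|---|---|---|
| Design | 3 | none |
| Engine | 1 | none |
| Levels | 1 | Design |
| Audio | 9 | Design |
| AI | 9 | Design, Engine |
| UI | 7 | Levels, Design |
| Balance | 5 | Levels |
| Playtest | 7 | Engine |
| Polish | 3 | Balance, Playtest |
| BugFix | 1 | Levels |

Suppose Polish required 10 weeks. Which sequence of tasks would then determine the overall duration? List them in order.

Design, Levels, Balance, Polish

Actual critical path: Design→Levels→Balance→Polish = 3+1+5+3 = 12 ⇒ 12 weeks.
Polish lies on that path, so at 10 weeks the path becomes 19 weeks.
That remains the longest chain; total 19 weeks.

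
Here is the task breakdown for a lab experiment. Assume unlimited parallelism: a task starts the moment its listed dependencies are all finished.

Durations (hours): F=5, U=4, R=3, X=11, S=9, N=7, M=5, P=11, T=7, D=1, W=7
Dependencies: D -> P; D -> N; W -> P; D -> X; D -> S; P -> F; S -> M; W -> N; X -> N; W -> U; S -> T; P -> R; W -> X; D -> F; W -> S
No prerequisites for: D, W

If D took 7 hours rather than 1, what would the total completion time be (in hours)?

Critical path before the change: W→X→N = 7+11+7 = 25 giving 25 hours.
D has 6 hours of float (longest path through it is 19).
Now D→X→N = 7+11+7 = 25 is longest, so the finish becomes 25 hours.

25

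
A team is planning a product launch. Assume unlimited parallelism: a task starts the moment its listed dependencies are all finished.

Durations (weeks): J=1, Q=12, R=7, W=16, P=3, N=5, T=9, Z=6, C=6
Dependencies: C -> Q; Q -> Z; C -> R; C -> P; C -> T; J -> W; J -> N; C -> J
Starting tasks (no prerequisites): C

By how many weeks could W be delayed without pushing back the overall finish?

C→Q→Z = 6+12+6 = 24 sets the makespan at 24 weeks.
Longest path through W: 23 weeks (earliest finish 23, latest finish 24).
So W can slip 24 − 23 = 1 week.

1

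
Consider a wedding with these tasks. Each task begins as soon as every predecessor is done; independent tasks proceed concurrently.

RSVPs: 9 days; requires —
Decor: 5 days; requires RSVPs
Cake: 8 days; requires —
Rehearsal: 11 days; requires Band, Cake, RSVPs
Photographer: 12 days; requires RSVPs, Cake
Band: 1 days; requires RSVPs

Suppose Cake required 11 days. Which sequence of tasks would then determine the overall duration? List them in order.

Critical path before the change: RSVPs→Band→Rehearsal = 9+1+11 = 21 giving 21 days.
The longest path through Cake is only 20 days, so Cake has float 1.
New critical path: Cake→Photographer = 11+12 = 23 ⇒ 23 days.

Cake, Photographer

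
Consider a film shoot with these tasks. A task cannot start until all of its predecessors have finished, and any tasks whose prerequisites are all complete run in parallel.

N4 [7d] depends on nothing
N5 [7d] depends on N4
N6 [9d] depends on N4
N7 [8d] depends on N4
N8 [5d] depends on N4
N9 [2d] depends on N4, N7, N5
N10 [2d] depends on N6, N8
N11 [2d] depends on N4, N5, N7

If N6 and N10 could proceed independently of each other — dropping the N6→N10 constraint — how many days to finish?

Original critical path: N4→N6→N10 = 7+9+2 = 18 ⇒ 18 days.
Without N6→N10, N10's earliest start moves from 16 to 12.
After: N4→N7→N9 = 7+8+2 = 17 → 17 days.

17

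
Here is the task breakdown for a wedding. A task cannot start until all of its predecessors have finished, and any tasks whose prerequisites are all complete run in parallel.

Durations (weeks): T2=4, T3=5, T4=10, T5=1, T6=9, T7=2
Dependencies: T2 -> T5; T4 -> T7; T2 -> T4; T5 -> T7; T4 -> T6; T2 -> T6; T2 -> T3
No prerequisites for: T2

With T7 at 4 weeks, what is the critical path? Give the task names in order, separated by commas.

The binding path is T2→T4→T6 = 4+10+9 = 23; finish at 23 weeks.
T7 has 7 weeks of float (longest path through it is 16).
That remains the longest chain; total 23 weeks.

T2, T4, T6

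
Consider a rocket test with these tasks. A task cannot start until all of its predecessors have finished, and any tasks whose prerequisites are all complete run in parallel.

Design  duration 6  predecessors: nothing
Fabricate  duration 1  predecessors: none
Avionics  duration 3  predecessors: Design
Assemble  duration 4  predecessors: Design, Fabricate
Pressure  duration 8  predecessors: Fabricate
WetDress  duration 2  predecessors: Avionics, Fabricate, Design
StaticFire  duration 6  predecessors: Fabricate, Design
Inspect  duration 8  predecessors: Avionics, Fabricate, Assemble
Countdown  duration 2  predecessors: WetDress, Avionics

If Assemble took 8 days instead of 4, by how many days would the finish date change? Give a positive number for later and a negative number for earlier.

Critical path before the change: Design→Assemble→Inspect = 6+4+8 = 18 giving 18 days.
Since Assemble is critical, the +4 change carries straight to that chain (now 22 days).
That remains the longest chain; total 22 days.
Change in finish: 22 − 18 = +4 days.

4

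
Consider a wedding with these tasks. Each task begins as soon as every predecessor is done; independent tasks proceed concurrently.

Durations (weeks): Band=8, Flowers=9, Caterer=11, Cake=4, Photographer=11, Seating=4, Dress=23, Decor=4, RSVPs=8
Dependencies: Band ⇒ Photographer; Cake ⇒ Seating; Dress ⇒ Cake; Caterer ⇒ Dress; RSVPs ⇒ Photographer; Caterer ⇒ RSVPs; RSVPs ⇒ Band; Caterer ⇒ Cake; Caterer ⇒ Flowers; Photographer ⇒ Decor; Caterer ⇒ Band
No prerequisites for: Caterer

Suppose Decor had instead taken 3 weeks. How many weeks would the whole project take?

42

Baseline: Caterer→RSVPs→Band→Photographer→Decor = 11+8+8+11+4 = 42 → 42 weeks.
Decor is on the critical path; changing it to 3 makes that path 41 weeks.
Now Caterer→Dress→Cake→Seating = 11+23+4+4 = 42 is longest, so the finish becomes 42 weeks.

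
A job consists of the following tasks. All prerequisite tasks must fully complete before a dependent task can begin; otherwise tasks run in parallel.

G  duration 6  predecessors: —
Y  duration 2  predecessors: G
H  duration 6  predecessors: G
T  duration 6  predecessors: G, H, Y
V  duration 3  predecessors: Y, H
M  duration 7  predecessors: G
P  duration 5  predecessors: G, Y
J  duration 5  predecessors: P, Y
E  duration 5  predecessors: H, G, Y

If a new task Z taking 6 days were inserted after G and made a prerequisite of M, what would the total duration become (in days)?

Originally the job takes 18 days.
With Z inserted, M now waits for max(G, Z).
New critical path: G→Z→M = 6+6+7 = 19 ⇒ 19 days.

19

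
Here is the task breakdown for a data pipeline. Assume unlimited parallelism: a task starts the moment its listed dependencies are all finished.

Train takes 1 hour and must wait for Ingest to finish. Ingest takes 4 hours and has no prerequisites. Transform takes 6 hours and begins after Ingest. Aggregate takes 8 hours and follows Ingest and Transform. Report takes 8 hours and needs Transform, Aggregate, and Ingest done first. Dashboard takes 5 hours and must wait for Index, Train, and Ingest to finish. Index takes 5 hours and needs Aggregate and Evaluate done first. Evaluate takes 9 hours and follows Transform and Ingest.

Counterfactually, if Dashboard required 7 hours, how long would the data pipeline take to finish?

Baseline: Ingest→Transform→Evaluate→Index→Dashboard = 4+6+9+5+5 = 29 → 29 hours.
Since Dashboard is critical, the +2 change carries straight to that chain (now 31 hours).
That remains the longest chain; total 31 hours.

31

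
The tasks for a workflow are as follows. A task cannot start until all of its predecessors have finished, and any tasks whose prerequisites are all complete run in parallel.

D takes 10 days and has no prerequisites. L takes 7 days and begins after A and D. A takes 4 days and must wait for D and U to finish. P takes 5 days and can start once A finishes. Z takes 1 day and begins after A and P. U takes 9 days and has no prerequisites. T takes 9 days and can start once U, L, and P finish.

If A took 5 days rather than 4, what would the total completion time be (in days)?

31

As given, the longest chain is D→A→L→T = 10+4+7+9 = 30, so the finish is 30 days.
A lies on that path, so at 5 days the path becomes 31 days.
That remains the longest chain; total 31 days.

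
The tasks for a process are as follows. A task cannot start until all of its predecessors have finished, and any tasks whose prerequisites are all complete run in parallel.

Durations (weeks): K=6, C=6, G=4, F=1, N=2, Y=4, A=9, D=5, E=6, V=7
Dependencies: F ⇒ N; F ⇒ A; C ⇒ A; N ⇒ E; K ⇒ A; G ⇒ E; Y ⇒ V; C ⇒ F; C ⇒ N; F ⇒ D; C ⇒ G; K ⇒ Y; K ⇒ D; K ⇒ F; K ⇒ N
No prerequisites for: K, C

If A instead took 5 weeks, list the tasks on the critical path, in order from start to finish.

Actual critical path: K→Y→V = 6+4+7 = 17 ⇒ 17 weeks.
The longest path through A is only 16 weeks, so A has float 1.
That remains the longest chain; total 17 weeks.

K, Y, V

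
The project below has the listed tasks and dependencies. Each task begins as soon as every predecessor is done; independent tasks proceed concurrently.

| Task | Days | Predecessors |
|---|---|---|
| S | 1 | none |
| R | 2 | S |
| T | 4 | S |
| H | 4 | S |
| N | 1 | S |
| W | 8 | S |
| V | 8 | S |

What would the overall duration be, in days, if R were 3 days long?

9

Baseline: S→W = 1+8 = 9 → 9 days.
R has 6 days of float (longest path through it is 3).
The critical path is still S→W; finish is now 9 days.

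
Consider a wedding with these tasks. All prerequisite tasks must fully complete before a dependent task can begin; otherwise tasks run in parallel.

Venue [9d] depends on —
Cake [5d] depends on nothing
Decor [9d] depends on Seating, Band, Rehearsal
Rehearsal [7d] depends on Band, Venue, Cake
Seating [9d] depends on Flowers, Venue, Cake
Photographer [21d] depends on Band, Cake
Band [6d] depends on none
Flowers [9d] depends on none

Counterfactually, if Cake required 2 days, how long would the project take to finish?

27

As given, the longest chain is Venue→Seating→Decor = 9+9+9 = 27, so the finish is 27 days.
Cake is off the critical path — its longest chain is 26 days, giving 1 of slack.
No other chain overtakes it, so the finish is 27 days.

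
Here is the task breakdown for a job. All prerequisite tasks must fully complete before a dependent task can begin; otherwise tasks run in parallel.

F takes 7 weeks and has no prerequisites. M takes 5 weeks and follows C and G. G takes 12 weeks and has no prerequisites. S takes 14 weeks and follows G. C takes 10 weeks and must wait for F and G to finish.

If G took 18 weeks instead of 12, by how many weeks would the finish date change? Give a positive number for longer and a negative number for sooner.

6

Actual critical path: G→C→M = 12+10+5 = 27 ⇒ 27 weeks.
Since G is critical, the +6 change carries straight to that chain (now 33 weeks).
The critical path is still G→C→M; finish is now 33 weeks.
Change in finish: 33 − 27 = +6 weeks.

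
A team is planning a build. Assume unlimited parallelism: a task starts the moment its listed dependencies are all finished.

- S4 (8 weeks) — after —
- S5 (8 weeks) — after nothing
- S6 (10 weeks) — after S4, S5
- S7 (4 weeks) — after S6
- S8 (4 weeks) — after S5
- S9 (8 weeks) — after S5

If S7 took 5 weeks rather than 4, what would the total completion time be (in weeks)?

23

Actual critical path: S4→S6→S7 = 8+10+4 = 22 ⇒ 22 weeks.
Since S7 is critical, the +1 change carries straight to that chain (now 23 weeks).
That remains the longest chain; total 23 weeks.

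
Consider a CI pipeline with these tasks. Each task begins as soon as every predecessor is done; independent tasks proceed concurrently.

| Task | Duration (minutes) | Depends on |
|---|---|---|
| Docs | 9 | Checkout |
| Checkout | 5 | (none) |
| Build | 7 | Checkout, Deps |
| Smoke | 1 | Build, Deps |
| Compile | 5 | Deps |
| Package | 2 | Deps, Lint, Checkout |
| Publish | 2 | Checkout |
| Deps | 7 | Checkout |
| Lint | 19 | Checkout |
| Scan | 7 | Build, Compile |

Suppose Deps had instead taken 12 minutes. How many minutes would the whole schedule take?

31

Critical path before the change: Checkout→Deps→Build→Scan = 5+7+7+7 = 26 giving 26 minutes.
Deps is on the critical path; changing it to 12 makes that path 31 minutes.
The critical path is still Checkout→Deps→Build→Scan; finish is now 31 minutes.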